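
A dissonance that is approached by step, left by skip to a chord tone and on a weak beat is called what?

Approach: by step. Departure: by leap. Metric position: weak.
Step in, leap out, from a weak position — an escape tone (échappée). (It is the mirror image of the appoggiatura, which leaps in and steps out on a strong beat.)

Escape tone.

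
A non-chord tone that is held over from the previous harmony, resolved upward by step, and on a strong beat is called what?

Retardation.

Approach: by preparation — the pitch is first a chord tone, then held (tied or repeated) while the harmony changes under it. Departure: up by step. Metric position: strong.
A prepared dissonance that resolves upward by step — a retardation. (The same figure resolving downward would be a suspension.)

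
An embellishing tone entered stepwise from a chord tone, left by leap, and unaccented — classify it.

Escape tone.

Approach: by step. Departure: by leap. Metric position: weak.
Step in, leap out, from a weak position — an escape tone (échappée). (It is the mirror image of the appoggiatura, which leaps in and steps out on a strong beat.)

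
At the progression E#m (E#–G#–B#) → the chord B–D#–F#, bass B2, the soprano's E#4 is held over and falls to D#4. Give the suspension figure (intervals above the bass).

At the second chord the bass is B2. The suspended E#4 lies a fourth above the bass; after resolving down by step to D#4, the interval above the bass becomes a third.
Suspension figures are named by those two intervals: 4–3.

4–3 suspension.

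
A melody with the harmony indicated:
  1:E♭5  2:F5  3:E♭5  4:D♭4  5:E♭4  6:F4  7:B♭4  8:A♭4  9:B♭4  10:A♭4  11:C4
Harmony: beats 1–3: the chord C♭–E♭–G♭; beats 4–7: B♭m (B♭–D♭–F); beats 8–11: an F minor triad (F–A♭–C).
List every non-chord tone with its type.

F5 (beat 2) — neighbor tone; E♭4 (beat 5) — passing tone; B♭4 (beat 9) — neighbor tone.

The harmony at that moment is C♭ major triad (C♭, E♭, G♭); F5 is not a chord tone.
It is approached by step up from E♭5 and left by step down to E♭5.
Step away and step back to the same note — a neighbor tone (upper neighbor).
The harmony at that moment is B♭ minor triad (B♭, D♭, F); E♭4 is not a chord tone.
It is approached by step up from D♭4 and left by step up to F4.
Step in, step out in the same direction — a passing tone.
The harmony at that moment is F minor triad (F, A♭, C); B♭4 is not a chord tone.
It is approached by step up from A♭4 and left by step down to A♭4.
Step away and step back to the same note — a neighbor tone (upper neighbor).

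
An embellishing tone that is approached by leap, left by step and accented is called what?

Appoggiatura.

Approach: by leap. Departure: by step. Metric position: strong.
Leap in, step out, in a metrically strong position — an appoggiatura. (It is the mirror image of the escape tone, which steps in and leaps out from a weak position.)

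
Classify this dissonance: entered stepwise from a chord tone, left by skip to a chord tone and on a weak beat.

Escape tone.

Approach: by step. Departure: by leap. Metric position: weak.
Step in, leap out, from a weak position — an escape tone (échappée). (It is the mirror image of the appoggiatura, which leaps in and steps out on a strong beat.)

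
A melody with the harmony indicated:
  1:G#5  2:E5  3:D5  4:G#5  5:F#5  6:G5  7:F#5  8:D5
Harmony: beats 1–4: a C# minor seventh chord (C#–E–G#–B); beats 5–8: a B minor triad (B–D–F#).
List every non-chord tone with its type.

The harmony at that moment is C# minor seventh chord (C#, E, G#, B); D5 is not a chord tone.
It is approached by step down from E5 and left by leap up to G#5.
Step in, leap out — an escape tone.
The harmony at that moment is B minor triad (B, D, F#); G5 is not a chord tone.
It is approached by step up from F#5 and left by step down to F#5.
Step away and step back to the same note — a neighbor tone (upper neighbor).

D5 (beat 3) — escape tone; G5 (beat 6) — neighbor tone.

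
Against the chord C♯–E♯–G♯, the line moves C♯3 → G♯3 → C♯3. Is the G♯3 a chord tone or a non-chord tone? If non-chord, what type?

C# major triad contains C♯, E♯, G♯; G♯ is the fifth, so it is a chord tone.

Chord tone (the fifth of C# major triad).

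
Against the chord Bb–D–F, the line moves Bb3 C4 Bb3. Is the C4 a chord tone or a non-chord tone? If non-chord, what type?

Non-chord tone — a neighbor tone.

The harmony at that moment is Bb major triad (Bb, D, F); C4 is not a chord tone.
It is approached by step up from Bb3 and left by step down to Bb3.
Step away and step back to the same note — a neighbor tone (upper neighbor).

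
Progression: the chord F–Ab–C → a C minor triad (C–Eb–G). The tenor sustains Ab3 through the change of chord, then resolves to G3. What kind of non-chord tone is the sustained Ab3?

Ab3 is a suspension.

The harmony at that moment is C minor triad (C, Eb, G); Ab3 is not a chord tone.
It is held over (the same pitch as the preceding Ab3) and left by step down to G3.
Held over from the previous chord and resolving down by step — a suspension.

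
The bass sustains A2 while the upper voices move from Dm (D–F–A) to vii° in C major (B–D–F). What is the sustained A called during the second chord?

Pedal tone (pedal point).

The harmony at that moment is B diminished triad (B, D, F); A2 is not a chord tone.
It is held over (the same pitch as the preceding A2) and then sustained as the same pitch into the next harmony.
Sustained through a change of harmony — a pedal tone.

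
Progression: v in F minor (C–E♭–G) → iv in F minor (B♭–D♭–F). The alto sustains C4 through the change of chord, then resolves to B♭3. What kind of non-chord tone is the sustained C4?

C4 is a suspension.

The harmony at that moment is B♭ minor triad (B♭, D♭, F); C4 is not a chord tone.
It is held over (the same pitch as the preceding C4) and left by step down to B♭3.
Held over from the previous chord and resolving down by step — a suspension.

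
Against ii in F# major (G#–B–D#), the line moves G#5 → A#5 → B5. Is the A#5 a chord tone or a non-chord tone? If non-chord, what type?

Non-chord tone — a passing tone.

The harmony at that moment is G# minor triad (G#, B, D#); A#5 is not a chord tone.
It is approached by step up from G#5 and left by step up to B5.
Step in, step out in the same direction — a passing tone.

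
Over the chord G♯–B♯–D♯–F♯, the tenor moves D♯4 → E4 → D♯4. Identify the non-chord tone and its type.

E4 is a neighbor tone.

The harmony at that moment is G♯ dominant seventh chord (G♯, B♯, D♯, F♯); E4 is not a chord tone.
It is approached by step up from D♯4 and left by step down to D♯4.
Step away and step back to the same note — a neighbor tone (upper neighbor).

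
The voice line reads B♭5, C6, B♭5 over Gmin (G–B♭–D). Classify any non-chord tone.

The harmony at that moment is G minor triad (G, B♭, D); C6 is not a chord tone.
It is approached by step up from B♭5 and left by step down to B♭5.
Step away and step back to the same note — a neighbor tone (upper neighbor).

C6 is a neighbor tone.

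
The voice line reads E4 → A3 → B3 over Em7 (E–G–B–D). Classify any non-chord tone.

A3 is an appoggiatura.

The harmony at that moment is E minor seventh chord (E, G, B, D); A3 is not a chord tone.
It is approached by leap down from E4 and left by step up to B3.
Leap in, step out — an appoggiatura.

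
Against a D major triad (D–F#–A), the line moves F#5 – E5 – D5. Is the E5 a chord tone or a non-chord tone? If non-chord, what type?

Non-chord tone — a passing tone.

The harmony at that moment is D major triad (D, F#, A); E5 is not a chord tone.
It is approached by step down from F#5 and left by step down to D5.
Step in, step out in the same direction — a passing tone.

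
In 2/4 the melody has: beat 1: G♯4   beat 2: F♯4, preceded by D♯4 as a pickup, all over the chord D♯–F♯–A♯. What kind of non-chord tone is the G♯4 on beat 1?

The harmony at that moment is D♯ minor triad (D♯, F♯, A♯); G♯4 is not a chord tone.
It is approached by leap up from D♯4 and left by step down to F♯4.
Leap in, step out, metrically accented — an appoggiatura.

Appoggiatura.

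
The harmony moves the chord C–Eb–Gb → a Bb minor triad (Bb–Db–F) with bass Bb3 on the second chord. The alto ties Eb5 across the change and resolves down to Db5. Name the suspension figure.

4–3 suspension.

At the second chord the bass is Bb3. The suspended Eb5 lies a fourth above the bass; after resolving down by step to Db5, the interval above the bass becomes a third.
Suspension figures are named by those two intervals: 4–3.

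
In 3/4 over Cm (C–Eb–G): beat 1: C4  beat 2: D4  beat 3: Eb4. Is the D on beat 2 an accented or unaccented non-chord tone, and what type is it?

Unaccented passing tone.

The harmony at that moment is C minor triad (C, Eb, G); D4 is not a chord tone.
It is approached by step up from C4 and left by step up to Eb4.
Step in, step out in the same direction — a passing tone.
It falls on a weak beat, so it is unaccented.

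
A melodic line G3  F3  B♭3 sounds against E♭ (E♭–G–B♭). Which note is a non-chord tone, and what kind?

F3 is an escape tone.

The harmony at that moment is E♭ major triad (E♭, G, B♭); F3 is not a chord tone.
It is approached by step down from G3 and left by leap up to B♭3.
Step in, leap out — an escape tone.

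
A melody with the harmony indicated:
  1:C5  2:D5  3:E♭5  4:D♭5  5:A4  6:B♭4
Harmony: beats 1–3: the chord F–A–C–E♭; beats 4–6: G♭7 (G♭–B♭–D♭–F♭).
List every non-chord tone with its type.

The harmony at that moment is F dominant seventh chord (F, A, C, E♭); D5 is not a chord tone.
It is approached by step up from C5 and left by step up to E♭5.
Step in, step out in the same direction — a passing tone.
The harmony at that moment is G♭ dominant seventh chord (G♭, B♭, D♭, F♭); A4 is not a chord tone.
It is approached by leap down from D♭5 and left by step up to B♭4.
Leap in, step out — an appoggiatura.

D5 (beat 2) — passing tone; A4 (beat 5) — appoggiatura.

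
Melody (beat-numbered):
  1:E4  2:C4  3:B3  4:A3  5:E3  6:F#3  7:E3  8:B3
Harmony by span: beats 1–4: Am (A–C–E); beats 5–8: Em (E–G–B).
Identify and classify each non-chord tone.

B3 (beat 3) — passing tone; F#3 (beat 6) — neighbor tone.

The harmony at that moment is A minor triad (A, C, E); B3 is not a chord tone.
It is approached by step down from C4 and left by step down to A3.
Step in, step out in the same direction — a passing tone.
The harmony at that moment is E minor triad (E, G, B); F#3 is not a chord tone.
It is approached by step up from E3 and left by step down to E3.
Step away and step back to the same note — a neighbor tone (upper neighbor).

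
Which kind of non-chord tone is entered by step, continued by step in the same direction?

Passing tone.

Approach: by step. Departure: by step, continuing in the same direction.
Stepwise on both sides with no change of direction means the note fills in the space between two different chord tones — a passing tone. (Had it turned back to its starting note it would be a neighbor tone instead.)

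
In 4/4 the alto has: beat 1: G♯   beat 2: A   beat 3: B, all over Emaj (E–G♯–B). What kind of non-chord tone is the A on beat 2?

The harmony at that moment is E major triad (E, G♯, B); A is not a chord tone.
It is approached by step up from G♯ and left by step up to B.
Step in, step out in the same direction — a passing tone.

Passing tone.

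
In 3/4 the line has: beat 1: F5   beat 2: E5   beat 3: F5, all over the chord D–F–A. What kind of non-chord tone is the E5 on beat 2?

The harmony at that moment is D minor triad (D, F, A); E5 is not a chord tone.
It is approached by step down from F5 and left by step up to F5.
Step away and step back to the same note — a neighbor tone (lower neighbor).

Lower neighbor tone.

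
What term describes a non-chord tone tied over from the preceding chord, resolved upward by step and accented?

Approach: by preparation — the pitch is first a chord tone, then held (tied or repeated) while the harmony changes under it. Departure: up by step. Metric position: strong.
A prepared dissonance that resolves upward by step — a retardation. (The same figure resolving downward would be a suspension.)

Retardation.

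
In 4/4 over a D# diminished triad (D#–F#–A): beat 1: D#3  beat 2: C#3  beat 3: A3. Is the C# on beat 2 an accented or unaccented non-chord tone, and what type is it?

The harmony at that moment is D# diminished triad (D#, F#, A); C#3 is not a chord tone.
It is approached by step down from D#3 and left by leap up to A3.
Step in, leap out — an escape tone.
It falls on a weak beat, so it is unaccented.

Unaccented escape tone.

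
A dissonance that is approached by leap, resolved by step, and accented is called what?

Approach: by leap. Departure: by step. Metric position: strong.
Leap in, step out, in a metrically strong position — an appoggiatura. (It is the mirror image of the escape tone, which steps in and leaps out from a weak position.)

Appoggiatura.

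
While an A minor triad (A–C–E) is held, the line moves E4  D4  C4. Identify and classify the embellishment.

The harmony at that moment is A minor triad (A, C, E); D4 is not a chord tone.
It is approached by step down from E4 and left by step down to C4.
Step in, step out in the same direction — a passing tone.

D4 is a passing tone.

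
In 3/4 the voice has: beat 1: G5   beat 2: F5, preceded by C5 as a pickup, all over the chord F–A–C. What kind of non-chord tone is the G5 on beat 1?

Appoggiatura.

The harmony at that moment is F major triad (F, A, C); G5 is not a chord tone.
It is approached by leap up from C5 and left by step down to F5.
Leap in, step out, metrically accented — an appoggiatura.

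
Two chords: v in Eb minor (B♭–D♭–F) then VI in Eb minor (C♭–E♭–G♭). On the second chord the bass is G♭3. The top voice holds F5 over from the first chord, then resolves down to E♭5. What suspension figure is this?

7–6 suspension.

At the second chord the bass is G♭3. The suspended F5 lies a seventh above the bass; after resolving down by step to E♭5, the interval above the bass becomes a sixth.
Suspension figures are named by those two intervals: 7–6.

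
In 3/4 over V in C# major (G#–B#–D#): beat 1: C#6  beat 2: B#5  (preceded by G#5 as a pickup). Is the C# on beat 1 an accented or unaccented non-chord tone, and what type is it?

Accented appoggiatura.

The harmony at that moment is G# major triad (G#, B#, D#); C#6 is not a chord tone.
It is approached by leap up from G#5 and left by step down to B#5.
Leap in, step out — an appoggiatura.
It falls on the downbeat, so it is accented.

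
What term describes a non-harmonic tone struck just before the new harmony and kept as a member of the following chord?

Anticipation.

Approach: ahead of the chord change (typically by step), so it is dissonant against the current harmony. Departure: none — the same pitch is restated or held and is a chord tone of the new harmony.
Dissonant first, consonant once the harmony catches up: the note simply arrives early — an anticipation. (The reverse timing, consonant first and dissonant after the change, would be a suspension or retardation.)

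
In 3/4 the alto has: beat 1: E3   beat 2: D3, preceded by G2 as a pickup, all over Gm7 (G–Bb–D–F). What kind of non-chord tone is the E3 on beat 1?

Appoggiatura.

The harmony at that moment is G minor seventh chord (G, Bb, D, F); E3 is not a chord tone.
It is approached by leap up from G2 and left by step down to D3.
Leap in, step out, metrically accented — an appoggiatura.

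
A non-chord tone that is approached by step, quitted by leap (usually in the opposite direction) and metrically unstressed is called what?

Approach: by step. Departure: by leap. Metric position: weak.
Step in, leap out, from a weak position — an escape tone (échappée). (It is the mirror image of the appoggiatura, which leaps in and steps out on a strong beat.)

Escape tone.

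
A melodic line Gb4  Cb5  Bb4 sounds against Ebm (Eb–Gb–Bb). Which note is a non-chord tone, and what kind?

Cb5 is an appoggiatura.

The harmony at that moment is Eb minor triad (Eb, Gb, Bb); Cb5 is not a chord tone.
It is approached by leap up from Gb4 and left by step down to Bb4.
Leap in, step out — an appoggiatura.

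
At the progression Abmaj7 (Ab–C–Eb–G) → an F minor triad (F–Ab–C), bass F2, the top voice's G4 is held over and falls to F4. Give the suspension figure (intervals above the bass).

9–8 suspension.

At the second chord the bass is F2. The suspended G4 lies a ninth above the bass; after resolving down by step to F4, the interval above the bass becomes an octave.
Suspension figures are named by those two intervals: 9–8.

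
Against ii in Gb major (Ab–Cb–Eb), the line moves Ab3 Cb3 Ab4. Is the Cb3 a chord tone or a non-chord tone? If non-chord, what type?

Chord tone (the third of Ab minor triad).

Ab minor triad contains Ab, Cb, Eb; Cb is the third, so it is a chord tone.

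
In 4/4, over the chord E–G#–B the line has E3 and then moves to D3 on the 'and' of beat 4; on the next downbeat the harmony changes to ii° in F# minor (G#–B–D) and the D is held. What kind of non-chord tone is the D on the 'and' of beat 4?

Anticipation.

The harmony at that moment is E major triad (E, G#, B); D3 is not a chord tone.
It is approached by step down from E3 and then sustained as the same pitch into the next harmony.
Arriving early and becoming a chord tone when the harmony changes — an anticipation.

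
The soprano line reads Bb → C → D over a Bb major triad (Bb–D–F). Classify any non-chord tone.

The harmony at that moment is Bb major triad (Bb, D, F); C is not a chord tone.
It is approached by step up from Bb and left by step up to D.
Step in, step out in the same direction — a passing tone.

C is a passing tone.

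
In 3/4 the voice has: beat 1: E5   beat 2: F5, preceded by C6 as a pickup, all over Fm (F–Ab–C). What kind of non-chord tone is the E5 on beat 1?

Appoggiatura.

The harmony at that moment is F minor triad (F, Ab, C); E5 is not a chord tone.
It is approached by leap down from C6 and left by step up to F5.
Leap in, step out, metrically accented — an appoggiatura.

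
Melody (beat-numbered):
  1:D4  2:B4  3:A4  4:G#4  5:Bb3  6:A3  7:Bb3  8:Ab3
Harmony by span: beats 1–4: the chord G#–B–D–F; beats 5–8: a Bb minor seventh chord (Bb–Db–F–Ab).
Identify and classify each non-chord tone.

A4 (beat 3) — passing tone; A3 (beat 6) — neighbor tone.

The harmony at that moment is G# diminished seventh chord (G#, B, D, F); A4 is not a chord tone.
It is approached by step down from B4 and left by step down to G#4.
Step in, step out in the same direction — a passing tone.
The harmony at that moment is Bb minor seventh chord (Bb, Db, F, Ab); A3 is not a chord tone.
It is approached by step down from Bb3 and left by step up to Bb3.
Step away and step back to the same note — a neighbor tone (lower neighbor).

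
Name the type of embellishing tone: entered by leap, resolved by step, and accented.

Appoggiatura.

Approach: by leap. Departure: by step. Metric position: strong.
Leap in, step out, in a metrically strong position — an appoggiatura. (It is the mirror image of the escape tone, which steps in and leaps out from a weak position.)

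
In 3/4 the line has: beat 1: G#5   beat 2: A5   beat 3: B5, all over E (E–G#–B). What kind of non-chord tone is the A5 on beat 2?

Passing tone.

The harmony at that moment is E major triad (E, G#, B); A5 is not a chord tone.
It is approached by step up from G#5 and left by step up to B5.
Step in, step out in the same direction — a passing tone.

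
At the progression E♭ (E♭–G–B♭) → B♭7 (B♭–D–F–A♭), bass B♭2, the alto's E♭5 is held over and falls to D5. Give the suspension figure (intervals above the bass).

4–3 suspension.

At the second chord the bass is B♭2. The suspended E♭5 lies a fourth above the bass; after resolving down by step to D5, the interval above the bass becomes a third.
Suspension figures are named by those two intervals: 4–3.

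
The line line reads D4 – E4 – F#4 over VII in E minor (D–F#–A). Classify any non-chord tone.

The harmony at that moment is D major triad (D, F#, A); E4 is not a chord tone.
It is approached by step up from D4 and left by step up to F#4.
Step in, step out in the same direction — a passing tone.

E4 is a passing tone.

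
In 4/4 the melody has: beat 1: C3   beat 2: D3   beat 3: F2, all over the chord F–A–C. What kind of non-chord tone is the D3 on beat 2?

The harmony at that moment is F major triad (F, A, C); D3 is not a chord tone.
It is approached by step up from C3 and left by leap down to F2.
Step in, leap out, on a weak beat — an escape tone.

Escape tone.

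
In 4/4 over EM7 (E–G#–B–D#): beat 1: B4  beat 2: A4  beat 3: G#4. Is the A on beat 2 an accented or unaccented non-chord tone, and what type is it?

The harmony at that moment is E major seventh chord (E, G#, B, D#); A4 is not a chord tone.
It is approached by step down from B4 and left by step down to G#4.
Step in, step out in the same direction — a passing tone.
It falls on a weak beat, so it is unaccented.

Unaccented passing tone.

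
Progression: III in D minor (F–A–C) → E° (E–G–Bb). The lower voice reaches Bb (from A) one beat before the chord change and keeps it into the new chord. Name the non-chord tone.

The harmony at that moment is F major triad (F, A, C); Bb is not a chord tone.
It is approached by step up from A and then sustained as the same pitch into the next harmony.
Arriving early and becoming a chord tone when the harmony changes — an anticipation.

Bb is an anticipation.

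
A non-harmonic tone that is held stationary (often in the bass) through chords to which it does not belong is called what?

Pedal tone.

Approach: none. Departure: none — a single pitch is sustained while the chords change around it, passing through harmonies that do not contain it.
No melodic motion at all; the dissonance is created entirely by the moving harmonies against the stationary note — a pedal tone (pedal point).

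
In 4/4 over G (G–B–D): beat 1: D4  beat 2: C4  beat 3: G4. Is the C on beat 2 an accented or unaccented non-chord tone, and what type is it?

The harmony at that moment is G major triad (G, B, D); C4 is not a chord tone.
It is approached by step down from D4 and left by leap up to G4.
Step in, leap out — an escape tone.
It falls on a weak beat, so it is unaccented.

Unaccented escape tone.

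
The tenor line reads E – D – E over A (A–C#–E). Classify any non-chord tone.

D is a neighbor tone.

The harmony at that moment is A major triad (A, C#, E); D is not a chord tone.
It is approached by step down from E and left by step up to E.
Step away and step back to the same note — a neighbor tone (lower neighbor).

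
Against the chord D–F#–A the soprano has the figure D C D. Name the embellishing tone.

The harmony at that moment is D major triad (D, F#, A); C is not a chord tone.
It is approached by step down from D and left by step up to D.
Step away and step back to the same note — a neighbor tone (lower neighbor).

C is a neighbor tone.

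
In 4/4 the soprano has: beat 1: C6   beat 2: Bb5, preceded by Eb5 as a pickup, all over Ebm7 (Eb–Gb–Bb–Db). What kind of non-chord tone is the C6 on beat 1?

The harmony at that moment is Eb minor seventh chord (Eb, Gb, Bb, Db); C6 is not a chord tone.
It is approached by leap up from Eb5 and left by step down to Bb5.
Leap in, step out, metrically accented — an appoggiatura.

Appoggiatura.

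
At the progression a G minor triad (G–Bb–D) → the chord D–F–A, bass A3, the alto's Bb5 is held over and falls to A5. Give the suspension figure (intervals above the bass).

9–8 suspension.

At the second chord the bass is A3. The suspended Bb5 lies a ninth above the bass; after resolving down by step to A5, the interval above the bass becomes an octave.
Suspension figures are named by those two intervals: 9–8.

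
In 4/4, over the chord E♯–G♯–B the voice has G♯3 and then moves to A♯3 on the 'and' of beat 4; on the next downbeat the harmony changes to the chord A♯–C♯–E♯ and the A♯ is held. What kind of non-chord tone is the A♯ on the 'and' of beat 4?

Anticipation.

The harmony at that moment is E♯ diminished triad (E♯, G♯, B); A♯3 is not a chord tone.
It is approached by step up from G♯3 and then sustained as the same pitch into the next harmony.
Arriving early and becoming a chord tone when the harmony changes — an anticipation.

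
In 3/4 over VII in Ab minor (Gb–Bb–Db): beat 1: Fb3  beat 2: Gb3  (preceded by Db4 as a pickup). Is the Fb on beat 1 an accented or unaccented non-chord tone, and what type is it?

The harmony at that moment is Gb major triad (Gb, Bb, Db); Fb3 is not a chord tone.
It is approached by leap down from Db4 and left by step up to Gb3.
Leap in, step out — an appoggiatura.
It falls on the downbeat, so it is accented.

Accented appoggiatura.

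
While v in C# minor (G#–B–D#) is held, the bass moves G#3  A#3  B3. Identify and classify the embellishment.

A#3 is a passing tone.

The harmony at that moment is G# minor triad (G#, B, D#); A#3 is not a chord tone.
It is approached by step up from G#3 and left by step up to B3.
Step in, step out in the same direction — a passing tone.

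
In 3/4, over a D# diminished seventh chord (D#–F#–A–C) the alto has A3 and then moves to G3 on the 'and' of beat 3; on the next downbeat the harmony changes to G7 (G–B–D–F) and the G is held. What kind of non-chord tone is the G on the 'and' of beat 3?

The harmony at that moment is D# diminished seventh chord (D#, F#, A, C); G3 is not a chord tone.
It is approached by step down from A3 and then sustained as the same pitch into the next harmony.
Arriving early and becoming a chord tone when the harmony changes — an anticipation.

Anticipation.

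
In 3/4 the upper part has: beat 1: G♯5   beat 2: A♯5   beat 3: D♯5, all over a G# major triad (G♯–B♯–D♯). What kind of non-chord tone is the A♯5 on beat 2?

Escape tone.

The harmony at that moment is G♯ major triad (G♯, B♯, D♯); A♯5 is not a chord tone.
It is approached by step up from G♯5 and left by leap down to D♯5.
Step in, leap out, on a weak beat — an escape tone.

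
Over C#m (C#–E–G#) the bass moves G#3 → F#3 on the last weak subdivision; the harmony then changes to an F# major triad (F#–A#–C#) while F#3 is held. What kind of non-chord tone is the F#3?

The harmony at that moment is C# minor triad (C#, E, G#); F#3 is not a chord tone.
It is approached by step down from G#3 and then sustained as the same pitch into the next harmony.
Arriving early and becoming a chord tone when the harmony changes — an anticipation.

F#3 is an anticipation.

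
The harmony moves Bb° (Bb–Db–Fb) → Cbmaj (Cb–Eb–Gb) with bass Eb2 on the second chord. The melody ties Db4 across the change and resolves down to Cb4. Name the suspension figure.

At the second chord the bass is Eb2. The suspended Db4 lies a seventh above the bass; after resolving down by step to Cb4, the interval above the bass becomes a sixth.
Suspension figures are named by those two intervals: 7–6.

7–6 suspension.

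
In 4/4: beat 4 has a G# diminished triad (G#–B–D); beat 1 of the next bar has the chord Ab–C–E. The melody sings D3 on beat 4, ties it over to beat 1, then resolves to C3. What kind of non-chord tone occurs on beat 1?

The harmony at that moment is Ab augmented triad (Ab, C, E); D3 is not a chord tone.
It is held over (the same pitch as the preceding D3) and left by step down to C3.
Held over from the previous chord and resolving down by step — a suspension.

Suspension.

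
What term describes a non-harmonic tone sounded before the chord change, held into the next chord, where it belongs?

Approach: ahead of the chord change (typically by step), so it is dissonant against the current harmony. Departure: none — the same pitch is restated or held and is a chord tone of the new harmony.
Dissonant first, consonant once the harmony catches up: the note simply arrives early — an anticipation. (The reverse timing, consonant first and dissonant after the change, would be a suspension or retardation.)

Anticipation.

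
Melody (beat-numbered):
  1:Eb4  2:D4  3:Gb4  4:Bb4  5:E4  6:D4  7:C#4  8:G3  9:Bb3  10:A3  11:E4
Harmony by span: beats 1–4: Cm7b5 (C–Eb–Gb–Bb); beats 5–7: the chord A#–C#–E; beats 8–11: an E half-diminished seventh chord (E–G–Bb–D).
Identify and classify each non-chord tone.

The harmony at that moment is C half-diminished seventh chord (C, Eb, Gb, Bb); D4 is not a chord tone.
It is approached by step down from Eb4 and left by leap up to Gb4.
Step in, leap out — an escape tone.
The harmony at that moment is A# diminished triad (A#, C#, E); D4 is not a chord tone.
It is approached by step down from E4 and left by step down to C#4.
Step in, step out in the same direction — a passing tone.
The harmony at that moment is E half-diminished seventh chord (E, G, Bb, D); A3 is not a chord tone.
It is approached by step down from Bb3 and left by leap up to E4.
Step in, leap out — an escape tone.

D4 (beat 2) — escape tone; D4 (beat 6) — passing tone; A3 (beat 10) — escape tone.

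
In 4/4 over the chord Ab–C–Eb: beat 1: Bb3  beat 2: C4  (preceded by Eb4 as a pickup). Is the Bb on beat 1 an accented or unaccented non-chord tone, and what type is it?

Accented appoggiatura.

The harmony at that moment is Ab major triad (Ab, C, Eb); Bb3 is not a chord tone.
It is approached by leap down from Eb4 and left by step up to C4.
Leap in, step out — an appoggiatura.
It falls on the downbeat, so it is accented.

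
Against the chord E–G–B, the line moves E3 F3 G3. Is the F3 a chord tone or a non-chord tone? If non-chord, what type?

The harmony at that moment is E minor triad (E, G, B); F3 is not a chord tone.
It is approached by step up from E3 and left by step up to G3.
Step in, step out in the same direction — a passing tone.

Non-chord tone — a passing tone.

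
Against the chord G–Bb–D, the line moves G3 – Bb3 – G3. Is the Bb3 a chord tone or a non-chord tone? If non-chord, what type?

G minor triad contains G, Bb, D; Bb is the third, so it is a chord tone.

Chord tone (the third of G minor triad).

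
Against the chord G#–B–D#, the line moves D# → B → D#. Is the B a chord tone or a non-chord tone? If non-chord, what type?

G# minor triad contains G#, B, D#; B is the third, so it is a chord tone.

Chord tone (the third of G# minor triad).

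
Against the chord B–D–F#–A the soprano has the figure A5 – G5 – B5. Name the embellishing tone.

G5 is an escape tone.

The harmony at that moment is B minor seventh chord (B, D, F#, A); G5 is not a chord tone.
It is approached by step down from A5 and left by leap up to B5.
Step in, leap out — an escape tone.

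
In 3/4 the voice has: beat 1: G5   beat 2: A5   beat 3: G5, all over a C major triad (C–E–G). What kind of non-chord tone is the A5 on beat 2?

Upper neighbor tone.

The harmony at that moment is C major triad (C, E, G); A5 is not a chord tone.
It is approached by step up from G5 and left by step down to G5.
Step away and step back to the same note — a neighbor tone (upper neighbor).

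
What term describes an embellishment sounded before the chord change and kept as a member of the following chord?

Approach: ahead of the chord change (typically by step), so it is dissonant against the current harmony. Departure: none — the same pitch is restated or held and is a chord tone of the new harmony.
Dissonant first, consonant once the harmony catches up: the note simply arrives early — an anticipation. (The reverse timing, consonant first and dissonant after the change, would be a suspension or retardation.)

Anticipation.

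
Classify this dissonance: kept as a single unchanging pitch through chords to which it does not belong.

Approach: none. Departure: none — a single pitch is sustained while the chords change around it, passing through harmonies that do not contain it.
No melodic motion at all; the dissonance is created entirely by the moving harmonies against the stationary note — a pedal tone (pedal point).

Pedal tone.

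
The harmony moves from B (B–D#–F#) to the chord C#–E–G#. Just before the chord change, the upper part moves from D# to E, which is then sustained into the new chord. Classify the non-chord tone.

E is an anticipation.

The harmony at that moment is B major triad (B, D#, F#); E is not a chord tone.
It is approached by step up from D# and then sustained as the same pitch into the next harmony.
Arriving early and becoming a chord tone when the harmony changes — an anticipation.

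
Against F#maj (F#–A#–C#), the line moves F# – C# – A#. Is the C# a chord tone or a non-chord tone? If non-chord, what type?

F# major triad contains F#, A#, C#; C# is the fifth, so it is a chord tone.

Chord tone (the fifth of F# major triad).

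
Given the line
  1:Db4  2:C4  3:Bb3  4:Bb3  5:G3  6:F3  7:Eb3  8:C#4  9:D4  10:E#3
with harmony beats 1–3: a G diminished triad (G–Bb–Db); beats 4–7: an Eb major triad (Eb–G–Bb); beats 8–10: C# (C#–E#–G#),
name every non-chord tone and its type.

C4 (beat 2) — passing tone; F3 (beat 6) — passing tone; D4 (beat 9) — escape tone.

The harmony at that moment is G diminished triad (G, Bb, Db); C4 is not a chord tone.
It is approached by step down from Db4 and left by step down to Bb3.
Step in, step out in the same direction — a passing tone.
The harmony at that moment is Eb major triad (Eb, G, Bb); F3 is not a chord tone.
It is approached by step down from G3 and left by step down to Eb3.
Step in, step out in the same direction — a passing tone.
The harmony at that moment is C# major triad (C#, E#, G#); D4 is not a chord tone.
It is approached by step up from C#4 and left by leap down to E#3.
Step in, leap out — an escape tone.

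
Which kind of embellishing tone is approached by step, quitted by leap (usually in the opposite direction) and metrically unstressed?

Escape tone.

Approach: by step. Departure: by leap. Metric position: weak.
Step in, leap out, from a weak position — an escape tone (échappée). (It is the mirror image of the appoggiatura, which leaps in and steps out on a strong beat.)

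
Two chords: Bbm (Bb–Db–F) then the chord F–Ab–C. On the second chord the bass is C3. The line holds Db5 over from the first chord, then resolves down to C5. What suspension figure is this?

9–8 suspension.

At the second chord the bass is C3. The suspended Db5 lies a ninth above the bass; after resolving down by step to C5, the interval above the bass becomes an octave.
Suspension figures are named by those two intervals: 9–8.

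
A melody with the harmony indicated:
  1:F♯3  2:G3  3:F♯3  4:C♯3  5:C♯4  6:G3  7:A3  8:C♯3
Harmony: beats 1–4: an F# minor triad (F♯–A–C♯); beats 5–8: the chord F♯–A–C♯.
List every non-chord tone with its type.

The harmony at that moment is F♯ minor triad (F♯, A, C♯); G3 is not a chord tone.
It is approached by step up from F♯3 and left by step down to F♯3.
Step away and step back to the same note — a neighbor tone (upper neighbor).
The harmony at that moment is F♯ minor triad (F♯, A, C♯); G3 is not a chord tone.
It is approached by leap down from C♯4 and left by step up to A3.
Leap in, step out — an appoggiatura.

G3 (beat 2) — neighbor tone; G3 (beat 6) — appoggiatura.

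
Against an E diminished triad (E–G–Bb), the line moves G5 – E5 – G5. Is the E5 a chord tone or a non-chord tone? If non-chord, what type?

Chord tone (the root of E diminished triad).

E diminished triad contains E, G, Bb; E is the root, so it is a chord tone.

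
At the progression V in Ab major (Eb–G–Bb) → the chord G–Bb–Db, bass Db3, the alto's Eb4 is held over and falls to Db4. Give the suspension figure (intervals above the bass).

At the second chord the bass is Db3. The suspended Eb4 lies a ninth above the bass; after resolving down by step to Db4, the interval above the bass becomes an octave.
Suspension figures are named by those two intervals: 9–8.

9–8 suspension.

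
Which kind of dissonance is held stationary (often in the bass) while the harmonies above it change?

Approach: none. Departure: none — a single pitch is sustained while the chords change around it, passing through harmonies that do not contain it.
No melodic motion at all; the dissonance is created entirely by the moving harmonies against the stationary note — a pedal tone (pedal point).

Pedal tone.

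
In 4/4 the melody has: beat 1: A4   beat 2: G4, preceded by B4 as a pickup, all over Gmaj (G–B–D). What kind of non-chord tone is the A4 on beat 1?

Passing tone.

The harmony at that moment is G major triad (G, B, D); A4 is not a chord tone.
It is approached by step down from B4 and left by step down to G4.
Step in, step out in the same direction — a passing tone.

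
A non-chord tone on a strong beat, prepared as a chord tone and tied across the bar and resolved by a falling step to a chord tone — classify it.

Suspension.

Approach: by preparation — the pitch is first a chord tone, then held (tied or repeated) while the harmony changes under it. Departure: down by step. Metric position: strong.
A prepared dissonance that resolves downward by step — a suspension. (The same figure resolving upward would be a retardation.)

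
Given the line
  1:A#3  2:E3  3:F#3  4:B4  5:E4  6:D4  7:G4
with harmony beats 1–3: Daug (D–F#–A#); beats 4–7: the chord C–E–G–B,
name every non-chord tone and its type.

The harmony at that moment is D augmented triad (D, F#, A#); E3 is not a chord tone.
It is approached by leap down from A#3 and left by step up to F#3.
Leap in, step out — an appoggiatura.
The harmony at that moment is C major seventh chord (C, E, G, B); D4 is not a chord tone.
It is approached by step down from E4 and left by leap up to G4.
Step in, leap out — an escape tone.

E3 (beat 2) — appoggiatura; D4 (beat 6) — escape tone.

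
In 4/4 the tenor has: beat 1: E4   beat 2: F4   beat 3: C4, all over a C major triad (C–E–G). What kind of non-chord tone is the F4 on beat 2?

The harmony at that moment is C major triad (C, E, G); F4 is not a chord tone.
It is approached by step up from E4 and left by leap down to C4.
Step in, leap out, on a weak beat — an escape tone.

Escape tone.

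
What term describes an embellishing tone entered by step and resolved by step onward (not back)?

Approach: by step. Departure: by step, continuing in the same direction.
Stepwise on both sides with no change of direction means the note fills in the space between two different chord tones — a passing tone. (Had it turned back to its starting note it would be a neighbor tone instead.)

Passing tone.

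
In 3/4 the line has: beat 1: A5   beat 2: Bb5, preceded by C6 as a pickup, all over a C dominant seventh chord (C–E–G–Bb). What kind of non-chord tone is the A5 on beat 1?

Appoggiatura.

The harmony at that moment is C dominant seventh chord (C, E, G, Bb); A5 is not a chord tone.
It is approached by leap down from C6 and left by step up to Bb5.
Leap in, step out, metrically accented — an appoggiatura.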